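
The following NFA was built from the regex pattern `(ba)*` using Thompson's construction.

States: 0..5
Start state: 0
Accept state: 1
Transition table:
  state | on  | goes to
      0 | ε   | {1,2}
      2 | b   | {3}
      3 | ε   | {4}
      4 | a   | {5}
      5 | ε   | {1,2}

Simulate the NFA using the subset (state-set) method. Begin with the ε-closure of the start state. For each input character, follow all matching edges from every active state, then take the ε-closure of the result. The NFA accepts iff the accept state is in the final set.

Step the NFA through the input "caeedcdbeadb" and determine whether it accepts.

Answer: REJECT

Trace:
S₀ = ε-closure({0}) = {0,1,2}
'c' @ 1: {}  — state set empty
rest 'aeedcdbeadb' ignored (set empty)
after full input: {}  (accept=1 not in)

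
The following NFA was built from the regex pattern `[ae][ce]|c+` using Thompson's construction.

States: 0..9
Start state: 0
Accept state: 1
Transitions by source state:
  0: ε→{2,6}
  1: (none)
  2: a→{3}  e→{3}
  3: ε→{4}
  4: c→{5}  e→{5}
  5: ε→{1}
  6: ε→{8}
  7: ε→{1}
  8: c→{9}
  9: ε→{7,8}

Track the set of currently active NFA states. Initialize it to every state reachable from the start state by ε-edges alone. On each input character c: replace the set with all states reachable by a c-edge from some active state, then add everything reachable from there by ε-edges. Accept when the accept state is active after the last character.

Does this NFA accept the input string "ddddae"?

Answer: REJECT

Steps:
start: ε-closure({0}) = {0,2,6,8}
'd' @ 1: {}  — dead — no transitions
rest 'dddae' ignored (set empty)
after full input: {}  (accept=1 not in)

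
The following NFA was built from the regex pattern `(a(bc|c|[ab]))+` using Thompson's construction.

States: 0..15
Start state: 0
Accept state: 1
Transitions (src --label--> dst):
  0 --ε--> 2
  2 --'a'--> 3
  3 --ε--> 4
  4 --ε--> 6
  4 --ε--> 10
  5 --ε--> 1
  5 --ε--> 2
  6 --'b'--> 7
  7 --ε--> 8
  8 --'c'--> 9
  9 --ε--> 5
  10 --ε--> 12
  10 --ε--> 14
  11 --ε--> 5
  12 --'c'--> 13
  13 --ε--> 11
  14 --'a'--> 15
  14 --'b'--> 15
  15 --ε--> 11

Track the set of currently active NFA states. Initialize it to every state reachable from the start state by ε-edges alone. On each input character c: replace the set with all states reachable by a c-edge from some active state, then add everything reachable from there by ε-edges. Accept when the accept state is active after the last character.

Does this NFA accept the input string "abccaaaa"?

Answer: REJECT

Trace:
S₀ = ε-closure({0}) = {0,2}
'a' @ 1: {3,4,6,10,12,14}
'b' @ 2: {1,2,5,7,8,11,15}  ✓accept
'c' @ 3: {1,2,5,9}  ✓accept
'c' @ 4: {}  — state set empty
rest 'aaaa' ignored (set empty)
final: {}; accept 1 not in set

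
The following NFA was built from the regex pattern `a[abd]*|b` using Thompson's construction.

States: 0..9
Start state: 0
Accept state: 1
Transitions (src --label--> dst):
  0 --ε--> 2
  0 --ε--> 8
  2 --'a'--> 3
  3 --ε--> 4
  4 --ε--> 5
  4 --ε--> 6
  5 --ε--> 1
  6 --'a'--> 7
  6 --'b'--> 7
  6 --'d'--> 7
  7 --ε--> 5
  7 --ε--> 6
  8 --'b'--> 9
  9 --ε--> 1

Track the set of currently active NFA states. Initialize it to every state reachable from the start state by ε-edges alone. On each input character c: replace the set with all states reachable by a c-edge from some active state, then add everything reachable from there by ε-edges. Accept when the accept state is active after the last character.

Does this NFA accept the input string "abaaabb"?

Answer: ACCEPT

Steps:
initial (ε-close {0}): {0,2,8}
'a' @ 1: {1,3,4,5,6}  (accept∈set)
'b' @ 2: {1,5,6,7}  (accept∈set)
'a' @ 3: {1,5,6,7}  (accept∈set)
'a' @ 4: {1,5,6,7}  (accept∈set)
'a' @ 5: {1,5,6,7}  (accept∈set)
'b' @ 6: {1,5,6,7}  (accept∈set)
'b' @ 7: {1,5,6,7}  (accept∈set)
end set {1,5,6,7} — state 1 in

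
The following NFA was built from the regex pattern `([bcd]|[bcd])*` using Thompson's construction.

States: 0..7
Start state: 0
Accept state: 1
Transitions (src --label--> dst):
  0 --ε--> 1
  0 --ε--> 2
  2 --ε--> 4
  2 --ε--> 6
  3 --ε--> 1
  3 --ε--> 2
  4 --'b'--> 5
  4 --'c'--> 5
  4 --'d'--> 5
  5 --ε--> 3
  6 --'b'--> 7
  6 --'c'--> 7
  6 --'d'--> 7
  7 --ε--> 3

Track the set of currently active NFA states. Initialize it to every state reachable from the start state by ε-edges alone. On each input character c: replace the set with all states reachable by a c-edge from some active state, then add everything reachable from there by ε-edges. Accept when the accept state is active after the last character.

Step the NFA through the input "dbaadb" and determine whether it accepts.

S₀ = ε-closure({0}) = {0,1,2,4,6}
'd' @ 1: {1,2,3,4,5,6,7}  (accept∈set)
'b' @ 2: {1,2,3,4,5,6,7}  (accept∈set)
'a' @ 3: {}  — no active states
rest 'adb' ignored (set empty)
after full input: {}  (accept=1 not in)

Answer: REJECT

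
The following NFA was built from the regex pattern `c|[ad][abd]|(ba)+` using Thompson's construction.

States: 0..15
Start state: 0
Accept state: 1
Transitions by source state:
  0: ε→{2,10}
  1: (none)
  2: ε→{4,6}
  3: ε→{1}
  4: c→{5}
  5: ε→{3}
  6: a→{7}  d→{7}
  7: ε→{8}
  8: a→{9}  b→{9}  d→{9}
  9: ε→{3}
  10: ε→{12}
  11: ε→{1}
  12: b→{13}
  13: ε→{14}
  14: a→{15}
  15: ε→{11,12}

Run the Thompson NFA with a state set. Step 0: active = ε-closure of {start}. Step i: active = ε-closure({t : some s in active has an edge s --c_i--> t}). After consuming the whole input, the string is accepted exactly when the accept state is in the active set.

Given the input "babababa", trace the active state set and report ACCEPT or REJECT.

initial (ε-close {0}): {0,2,4,6,10,12}
'b' @ 1: {13,14}
'a' @ 2: {1,11,12,15}  ✓accept
'b' @ 3: {13,14}
'a' @ 4: {1,11,12,15}  ✓accept
'b' @ 5: {13,14}
'a' @ 6: {1,11,12,15}  ✓accept
'b' @ 7: {13,14}
'a' @ 8: {1,11,12,15}  ✓accept
final: {1,11,12,15}; accept 1 in set

Answer: ACCEPT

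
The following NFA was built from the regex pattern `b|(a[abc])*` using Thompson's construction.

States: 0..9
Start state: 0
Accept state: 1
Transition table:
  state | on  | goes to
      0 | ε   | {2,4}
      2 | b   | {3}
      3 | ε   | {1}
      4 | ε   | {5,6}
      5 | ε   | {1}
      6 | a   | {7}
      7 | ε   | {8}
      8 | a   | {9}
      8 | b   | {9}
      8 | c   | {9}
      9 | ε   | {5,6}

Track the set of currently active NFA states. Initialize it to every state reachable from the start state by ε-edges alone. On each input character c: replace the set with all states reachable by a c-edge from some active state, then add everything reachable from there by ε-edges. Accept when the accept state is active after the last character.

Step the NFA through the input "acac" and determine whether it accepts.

S₀ = ε-closure({0}) = {0,1,2,4,5,6}
'a' @ 1: {7,8}
'c' @ 2: {1,5,6,9}  ✓accept
'a' @ 3: {7,8}
'c' @ 4: {1,5,6,9}  ✓accept
after full input: {1,5,6,9}  (accept=1 in)

Answer: ACCEPT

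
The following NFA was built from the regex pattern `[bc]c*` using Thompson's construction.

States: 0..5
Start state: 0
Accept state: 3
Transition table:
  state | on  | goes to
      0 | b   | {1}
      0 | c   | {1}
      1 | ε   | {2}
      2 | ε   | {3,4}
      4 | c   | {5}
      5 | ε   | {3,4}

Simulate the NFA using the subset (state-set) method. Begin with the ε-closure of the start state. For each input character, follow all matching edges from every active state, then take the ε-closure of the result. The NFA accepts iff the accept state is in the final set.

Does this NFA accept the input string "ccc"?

initial (ε-close {0}): {0}
'c' @ 1: {1,2,3,4}  (accept∈set)
'c' @ 2: {3,4,5}  (accept∈set)
'c' @ 3: {3,4,5}  (accept∈set)
final: {3,4,5}; accept 3 in set

Answer: ACCEPT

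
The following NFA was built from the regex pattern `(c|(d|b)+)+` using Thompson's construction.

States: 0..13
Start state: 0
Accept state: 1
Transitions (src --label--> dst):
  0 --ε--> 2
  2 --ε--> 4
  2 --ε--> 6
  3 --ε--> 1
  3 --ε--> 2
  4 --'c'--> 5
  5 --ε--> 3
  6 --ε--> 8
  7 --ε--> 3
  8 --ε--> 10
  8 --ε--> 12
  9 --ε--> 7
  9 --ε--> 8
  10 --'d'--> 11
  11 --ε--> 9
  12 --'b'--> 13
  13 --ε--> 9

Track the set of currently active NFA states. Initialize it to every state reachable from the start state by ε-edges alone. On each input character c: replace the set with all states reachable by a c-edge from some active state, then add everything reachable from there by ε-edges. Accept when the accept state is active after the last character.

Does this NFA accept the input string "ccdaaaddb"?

initial (ε-close {0}): {0,2,4,6,8,10,12}
'c' @ 1: {1,2,3,4,5,6,8,10,12}  ✓accept
'c' @ 2: {1,2,3,4,5,6,8,10,12}  ✓accept
'd' @ 3: {1,2,3,4,6,7,8,9,10,11,12}  ✓accept
'a' @ 4: {}  — no active states
rest 'aaddb' ignored (set empty)
after full input: {}  (accept=1 not in)

Answer: REJECT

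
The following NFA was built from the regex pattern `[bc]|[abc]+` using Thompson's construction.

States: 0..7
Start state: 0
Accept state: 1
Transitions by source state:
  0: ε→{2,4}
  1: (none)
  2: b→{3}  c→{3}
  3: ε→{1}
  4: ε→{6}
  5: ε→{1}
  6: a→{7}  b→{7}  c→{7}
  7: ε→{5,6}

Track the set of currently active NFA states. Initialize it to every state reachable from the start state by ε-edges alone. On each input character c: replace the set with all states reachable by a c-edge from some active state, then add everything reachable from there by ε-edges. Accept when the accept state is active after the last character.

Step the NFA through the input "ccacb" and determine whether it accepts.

Answer: ACCEPT

Steps:
start: ε-closure({0}) = {0,2,4,6}
'c' @ 1: {1,3,5,6,7}  (accept∈set)
'c' @ 2: {1,5,6,7}  (accept∈set)
'a' @ 3: {1,5,6,7}  (accept∈set)
'c' @ 4: {1,5,6,7}  (accept∈set)
'b' @ 5: {1,5,6,7}  (accept∈set)
final: {1,5,6,7}; accept 1 in set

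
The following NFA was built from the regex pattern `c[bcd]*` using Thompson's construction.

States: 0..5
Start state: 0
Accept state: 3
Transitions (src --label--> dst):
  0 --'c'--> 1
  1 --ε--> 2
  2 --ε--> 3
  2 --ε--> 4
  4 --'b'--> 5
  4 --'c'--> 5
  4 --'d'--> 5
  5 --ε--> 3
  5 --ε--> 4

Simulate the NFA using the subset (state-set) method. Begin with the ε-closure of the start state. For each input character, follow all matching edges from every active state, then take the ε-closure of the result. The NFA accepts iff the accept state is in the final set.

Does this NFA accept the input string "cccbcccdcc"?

S₀ = ε-closure({0}) = {0}
'c' @ 1: {1,2,3,4}  (accept∈set)
'c' @ 2: {3,4,5}  (accept∈set)
'c' @ 3: {3,4,5}  (accept∈set)
'b' @ 4: {3,4,5}  (accept∈set)
'c' @ 5: {3,4,5}  (accept∈set)
'c' @ 6: {3,4,5}  (accept∈set)
'c' @ 7: {3,4,5}  (accept∈set)
'd' @ 8: {3,4,5}  (accept∈set)
'c' @ 9: {3,4,5}  (accept∈set)
'c' @ 10: {3,4,5}  (accept∈set)
after full input: {3,4,5}  (accept=3 in)

Answer: ACCEPT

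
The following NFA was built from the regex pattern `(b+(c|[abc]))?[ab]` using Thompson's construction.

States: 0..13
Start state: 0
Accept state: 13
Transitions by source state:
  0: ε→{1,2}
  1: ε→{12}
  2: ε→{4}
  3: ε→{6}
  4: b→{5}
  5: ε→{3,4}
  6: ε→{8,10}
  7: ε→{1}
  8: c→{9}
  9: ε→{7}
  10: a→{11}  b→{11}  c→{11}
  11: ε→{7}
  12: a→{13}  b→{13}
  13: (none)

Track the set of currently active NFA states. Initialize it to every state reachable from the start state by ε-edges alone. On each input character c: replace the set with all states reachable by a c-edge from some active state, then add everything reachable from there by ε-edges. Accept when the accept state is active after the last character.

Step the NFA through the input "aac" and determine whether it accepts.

initial (ε-close {0}): {0,1,2,4,12}
'a' @ 1: {13}  (accept∈set)
'a' @ 2: {}  — dead — no transitions
rest 'c' ignored (set empty)
end set {} — state 13 not in

Answer: REJECT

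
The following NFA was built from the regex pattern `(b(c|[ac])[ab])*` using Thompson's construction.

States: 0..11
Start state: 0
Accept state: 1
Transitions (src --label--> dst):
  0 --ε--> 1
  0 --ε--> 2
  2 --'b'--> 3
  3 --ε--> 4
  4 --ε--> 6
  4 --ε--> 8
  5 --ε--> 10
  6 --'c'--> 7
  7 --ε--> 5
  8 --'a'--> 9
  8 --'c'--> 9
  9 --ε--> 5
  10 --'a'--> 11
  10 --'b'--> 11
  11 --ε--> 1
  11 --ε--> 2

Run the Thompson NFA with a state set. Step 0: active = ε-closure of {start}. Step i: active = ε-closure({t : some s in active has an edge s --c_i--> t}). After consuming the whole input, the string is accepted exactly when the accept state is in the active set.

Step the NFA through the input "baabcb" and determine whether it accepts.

Answer: ACCEPT

Trace:
initial (ε-close {0}): {0,1,2}
'b' @ 1: {3,4,6,8}
'a' @ 2: {5,9,10}
'a' @ 3: {1,2,11}  (accept∈set)
'b' @ 4: {3,4,6,8}
'c' @ 5: {5,7,9,10}
'b' @ 6: {1,2,11}  (accept∈set)
after full input: {1,2,11}  (accept=1 in)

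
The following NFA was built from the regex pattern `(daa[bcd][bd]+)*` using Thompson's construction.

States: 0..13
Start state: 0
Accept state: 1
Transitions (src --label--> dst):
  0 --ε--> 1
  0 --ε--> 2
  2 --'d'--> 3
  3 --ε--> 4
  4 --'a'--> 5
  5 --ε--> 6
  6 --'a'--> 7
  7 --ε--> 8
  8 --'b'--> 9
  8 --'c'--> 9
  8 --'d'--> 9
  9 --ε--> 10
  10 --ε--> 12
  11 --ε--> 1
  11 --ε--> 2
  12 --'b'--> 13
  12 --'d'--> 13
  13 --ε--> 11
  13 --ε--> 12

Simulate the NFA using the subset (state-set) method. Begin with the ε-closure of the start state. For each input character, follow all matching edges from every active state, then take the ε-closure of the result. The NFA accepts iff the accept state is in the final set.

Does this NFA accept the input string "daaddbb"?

start: ε-closure({0}) = {0,1,2}
'd' @ 1: {3,4}
'a' @ 2: {5,6}
'a' @ 3: {7,8}
'd' @ 4: {9,10,12}
'd' @ 5: {1,2,11,12,13}  (accept∈set)
'b' @ 6: {1,2,11,12,13}  (accept∈set)
'b' @ 7: {1,2,11,12,13}  (accept∈set)
final: {1,2,11,12,13}; accept 1 in set

Answer: ACCEPT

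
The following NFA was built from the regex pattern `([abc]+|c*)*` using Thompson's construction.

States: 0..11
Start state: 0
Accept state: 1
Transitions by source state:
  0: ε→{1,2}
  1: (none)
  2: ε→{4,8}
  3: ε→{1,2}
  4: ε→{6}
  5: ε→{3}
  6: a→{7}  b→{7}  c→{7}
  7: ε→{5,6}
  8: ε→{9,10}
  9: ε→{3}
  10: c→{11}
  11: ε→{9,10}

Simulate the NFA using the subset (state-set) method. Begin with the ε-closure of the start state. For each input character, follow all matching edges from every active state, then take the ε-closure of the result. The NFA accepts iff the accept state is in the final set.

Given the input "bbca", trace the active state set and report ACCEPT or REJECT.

initial (ε-close {0}): {0,1,2,3,4,6,8,9,10}
'b' @ 1: {1,2,3,4,5,6,7,8,9,10}  [accepting]
'b' @ 2: {1,2,3,4,5,6,7,8,9,10}  [accepting]
'c' @ 3: {1,2,3,4,5,6,7,8,9,10,11}  [accepting]
'a' @ 4: {1,2,3,4,5,6,7,8,9,10}  [accepting]
after full input: {1,2,3,4,5,6,7,8,9,10}  (accept=1 in)

Answer: ACCEPT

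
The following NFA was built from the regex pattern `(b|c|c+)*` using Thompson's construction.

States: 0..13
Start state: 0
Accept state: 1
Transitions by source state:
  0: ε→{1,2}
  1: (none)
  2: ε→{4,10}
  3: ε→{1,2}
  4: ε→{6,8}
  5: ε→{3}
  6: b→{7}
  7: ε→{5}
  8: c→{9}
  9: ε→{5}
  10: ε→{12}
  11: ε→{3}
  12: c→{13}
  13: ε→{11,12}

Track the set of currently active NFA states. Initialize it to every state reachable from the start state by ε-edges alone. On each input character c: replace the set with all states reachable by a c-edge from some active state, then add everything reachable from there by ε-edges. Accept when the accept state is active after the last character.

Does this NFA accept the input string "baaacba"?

S₀ = ε-closure({0}) = {0,1,2,4,6,8,10,12}
'b' @ 1: {1,2,3,4,5,6,7,8,10,12}  [accepting]
'a' @ 2: {}  — dead — no transitions
rest 'aacba' ignored (set empty)
end set {} — state 1 not in

Answer: REJECT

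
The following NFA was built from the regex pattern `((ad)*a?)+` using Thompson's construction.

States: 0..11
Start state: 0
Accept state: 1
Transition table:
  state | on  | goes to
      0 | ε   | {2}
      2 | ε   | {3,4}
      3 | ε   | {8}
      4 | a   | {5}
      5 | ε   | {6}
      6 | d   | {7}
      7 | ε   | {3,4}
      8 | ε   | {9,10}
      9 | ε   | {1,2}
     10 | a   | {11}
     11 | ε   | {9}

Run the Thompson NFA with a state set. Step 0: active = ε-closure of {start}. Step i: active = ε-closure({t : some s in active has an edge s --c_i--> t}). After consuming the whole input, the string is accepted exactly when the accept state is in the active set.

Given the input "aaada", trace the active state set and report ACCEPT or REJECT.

initial (ε-close {0}): {0,1,2,3,4,8,9,10}
'a' @ 1: {1,2,3,4,5,6,8,9,10,11}  (accept∈set)
'a' @ 2: {1,2,3,4,5,6,8,9,10,11}  (accept∈set)
'a' @ 3: {1,2,3,4,5,6,8,9,10,11}  (accept∈set)
'd' @ 4: {1,2,3,4,7,8,9,10}  (accept∈set)
'a' @ 5: {1,2,3,4,5,6,8,9,10,11}  (accept∈set)
after full input: {1,2,3,4,5,6,8,9,10,11}  (accept=1 in)

Answer: ACCEPT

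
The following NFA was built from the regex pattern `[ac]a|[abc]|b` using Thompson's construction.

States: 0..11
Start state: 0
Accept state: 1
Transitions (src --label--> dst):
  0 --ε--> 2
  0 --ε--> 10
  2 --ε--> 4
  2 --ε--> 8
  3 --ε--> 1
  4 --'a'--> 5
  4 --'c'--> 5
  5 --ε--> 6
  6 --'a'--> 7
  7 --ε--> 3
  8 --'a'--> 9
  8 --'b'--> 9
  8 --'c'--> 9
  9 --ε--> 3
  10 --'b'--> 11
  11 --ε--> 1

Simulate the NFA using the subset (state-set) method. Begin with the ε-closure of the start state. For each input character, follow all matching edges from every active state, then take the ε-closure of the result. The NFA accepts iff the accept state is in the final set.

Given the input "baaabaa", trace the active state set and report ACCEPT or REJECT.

Answer: REJECT

Derivation:
initial (ε-close {0}): {0,2,4,8,10}
'b' @ 1: {1,3,9,11}  [accepting]
'a' @ 2: {}  — no active states
rest 'aabaa' ignored (set empty)
end set {} — state 1 not in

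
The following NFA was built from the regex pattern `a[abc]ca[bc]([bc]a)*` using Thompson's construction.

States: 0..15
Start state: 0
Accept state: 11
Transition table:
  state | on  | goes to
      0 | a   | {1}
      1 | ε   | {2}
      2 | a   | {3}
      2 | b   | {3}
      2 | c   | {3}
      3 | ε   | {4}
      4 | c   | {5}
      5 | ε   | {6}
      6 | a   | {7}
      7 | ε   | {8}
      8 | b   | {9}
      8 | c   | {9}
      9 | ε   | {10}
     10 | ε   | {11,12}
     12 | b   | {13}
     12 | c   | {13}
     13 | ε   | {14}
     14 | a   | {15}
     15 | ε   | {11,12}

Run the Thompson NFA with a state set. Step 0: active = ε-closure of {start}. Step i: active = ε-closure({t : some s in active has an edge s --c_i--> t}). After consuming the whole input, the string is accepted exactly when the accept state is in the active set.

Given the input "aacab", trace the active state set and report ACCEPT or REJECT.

start: ε-closure({0}) = {0}
'a' @ 1: {1,2}
'a' @ 2: {3,4}
'c' @ 3: {5,6}
'a' @ 4: {7,8}
'b' @ 5: {9,10,11,12}  [accepting]
after full input: {9,10,11,12}  (accept=11 in)

Answer: ACCEPT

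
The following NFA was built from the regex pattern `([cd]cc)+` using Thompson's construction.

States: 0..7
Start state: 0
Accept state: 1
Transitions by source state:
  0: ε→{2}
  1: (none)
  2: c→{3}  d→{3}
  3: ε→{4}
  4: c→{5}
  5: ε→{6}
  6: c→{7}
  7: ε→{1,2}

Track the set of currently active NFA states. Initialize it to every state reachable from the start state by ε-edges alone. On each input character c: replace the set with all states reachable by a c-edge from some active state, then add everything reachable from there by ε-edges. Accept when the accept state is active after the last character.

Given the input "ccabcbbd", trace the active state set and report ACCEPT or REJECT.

start: ε-closure({0}) = {0,2}
'c' @ 1: {3,4}
'c' @ 2: {5,6}
'a' @ 3: {}  — no active states
rest 'bcbbd' ignored (set empty)
end set {} — state 1 not in

Answer: REJECT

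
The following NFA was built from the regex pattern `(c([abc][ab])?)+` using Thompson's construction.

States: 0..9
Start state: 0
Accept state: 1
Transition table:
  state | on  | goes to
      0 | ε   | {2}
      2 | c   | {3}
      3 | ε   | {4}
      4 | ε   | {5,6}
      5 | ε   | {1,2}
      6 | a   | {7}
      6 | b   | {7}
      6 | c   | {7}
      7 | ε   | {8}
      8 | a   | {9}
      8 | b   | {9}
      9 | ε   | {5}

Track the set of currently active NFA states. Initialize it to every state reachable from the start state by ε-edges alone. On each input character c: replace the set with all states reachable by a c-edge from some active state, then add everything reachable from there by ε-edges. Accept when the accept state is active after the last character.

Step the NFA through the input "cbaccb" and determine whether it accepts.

Answer: ACCEPT

Steps:
S₀ = ε-closure({0}) = {0,2}
'c' @ 1: {1,2,3,4,5,6}  ✓accept
'b' @ 2: {7,8}
'a' @ 3: {1,2,5,9}  ✓accept
'c' @ 4: {1,2,3,4,5,6}  ✓accept
'c' @ 5: {1,2,3,4,5,6,7,8}  ✓accept
'b' @ 6: {1,2,5,7,8,9}  ✓accept
end set {1,2,5,7,8,9} — state 1 in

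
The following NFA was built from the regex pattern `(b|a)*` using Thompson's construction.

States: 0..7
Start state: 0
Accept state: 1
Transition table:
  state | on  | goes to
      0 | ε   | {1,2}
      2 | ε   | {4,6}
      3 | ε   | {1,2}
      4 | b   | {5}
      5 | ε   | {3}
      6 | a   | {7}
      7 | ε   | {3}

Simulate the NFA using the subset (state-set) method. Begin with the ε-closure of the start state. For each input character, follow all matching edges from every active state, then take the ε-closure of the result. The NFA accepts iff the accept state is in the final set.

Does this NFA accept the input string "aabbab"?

Answer: ACCEPT

Derivation:
initial (ε-close {0}): {0,1,2,4,6}
'a' @ 1: {1,2,3,4,6,7}  [accepting]
'a' @ 2: {1,2,3,4,6,7}  [accepting]
'b' @ 3: {1,2,3,4,5,6}  [accepting]
'b' @ 4: {1,2,3,4,5,6}  [accepting]
'a' @ 5: {1,2,3,4,6,7}  [accepting]
'b' @ 6: {1,2,3,4,5,6}  [accepting]
after full input: {1,2,3,4,5,6}  (accept=1 in)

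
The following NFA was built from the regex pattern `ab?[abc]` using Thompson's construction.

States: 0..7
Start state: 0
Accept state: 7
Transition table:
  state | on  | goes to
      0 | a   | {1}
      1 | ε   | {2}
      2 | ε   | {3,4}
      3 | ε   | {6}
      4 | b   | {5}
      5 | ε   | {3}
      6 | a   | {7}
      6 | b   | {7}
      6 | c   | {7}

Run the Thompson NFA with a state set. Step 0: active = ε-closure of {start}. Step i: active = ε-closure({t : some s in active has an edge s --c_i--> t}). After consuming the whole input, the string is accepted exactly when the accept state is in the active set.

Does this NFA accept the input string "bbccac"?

initial (ε-close {0}): {0}
'b' @ 1: {}  — no active states
rest 'bccac' ignored (set empty)
after full input: {}  (accept=7 not in)

Answer: REJECT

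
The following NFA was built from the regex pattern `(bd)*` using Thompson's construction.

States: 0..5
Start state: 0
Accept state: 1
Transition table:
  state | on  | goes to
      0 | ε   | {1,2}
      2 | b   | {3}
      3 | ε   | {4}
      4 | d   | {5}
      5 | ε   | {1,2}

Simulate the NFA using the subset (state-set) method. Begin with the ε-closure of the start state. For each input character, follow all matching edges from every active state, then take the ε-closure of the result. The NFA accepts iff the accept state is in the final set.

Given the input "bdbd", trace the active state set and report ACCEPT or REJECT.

initial (ε-close {0}): {0,1,2}
'b' @ 1: {3,4}
'd' @ 2: {1,2,5}  ✓accept
'b' @ 3: {3,4}
'd' @ 4: {1,2,5}  ✓accept
after full input: {1,2,5}  (accept=1 in)

Answer: ACCEPT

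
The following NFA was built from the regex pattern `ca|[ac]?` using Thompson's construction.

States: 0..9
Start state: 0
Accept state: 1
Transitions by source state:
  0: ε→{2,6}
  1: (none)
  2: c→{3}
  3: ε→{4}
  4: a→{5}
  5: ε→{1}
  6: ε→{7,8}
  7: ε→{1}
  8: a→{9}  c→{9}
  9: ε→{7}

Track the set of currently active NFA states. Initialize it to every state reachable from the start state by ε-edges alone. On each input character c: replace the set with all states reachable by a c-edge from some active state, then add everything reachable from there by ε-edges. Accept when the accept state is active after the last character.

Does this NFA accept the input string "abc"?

initial (ε-close {0}): {0,1,2,6,7,8}
'a' @ 1: {1,7,9}  ✓accept
'b' @ 2: {}  — dead — no transitions
rest 'c' ignored (set empty)
end set {} — state 1 not in

Answer: REJECT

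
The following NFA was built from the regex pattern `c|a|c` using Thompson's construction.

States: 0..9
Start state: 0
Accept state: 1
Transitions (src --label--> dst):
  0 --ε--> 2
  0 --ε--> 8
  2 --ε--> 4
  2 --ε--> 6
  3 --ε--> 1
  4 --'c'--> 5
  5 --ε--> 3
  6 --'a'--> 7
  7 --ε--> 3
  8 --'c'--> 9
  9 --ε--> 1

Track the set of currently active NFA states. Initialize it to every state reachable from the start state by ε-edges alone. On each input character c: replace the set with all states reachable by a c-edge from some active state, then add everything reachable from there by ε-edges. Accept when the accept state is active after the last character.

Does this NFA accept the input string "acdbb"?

Answer: REJECT

Steps:
initial (ε-close {0}): {0,2,4,6,8}
'a' @ 1: {1,3,7}  [accepting]
'c' @ 2: {}  — state set empty
rest 'dbb' ignored (set empty)
end set {} — state 1 not in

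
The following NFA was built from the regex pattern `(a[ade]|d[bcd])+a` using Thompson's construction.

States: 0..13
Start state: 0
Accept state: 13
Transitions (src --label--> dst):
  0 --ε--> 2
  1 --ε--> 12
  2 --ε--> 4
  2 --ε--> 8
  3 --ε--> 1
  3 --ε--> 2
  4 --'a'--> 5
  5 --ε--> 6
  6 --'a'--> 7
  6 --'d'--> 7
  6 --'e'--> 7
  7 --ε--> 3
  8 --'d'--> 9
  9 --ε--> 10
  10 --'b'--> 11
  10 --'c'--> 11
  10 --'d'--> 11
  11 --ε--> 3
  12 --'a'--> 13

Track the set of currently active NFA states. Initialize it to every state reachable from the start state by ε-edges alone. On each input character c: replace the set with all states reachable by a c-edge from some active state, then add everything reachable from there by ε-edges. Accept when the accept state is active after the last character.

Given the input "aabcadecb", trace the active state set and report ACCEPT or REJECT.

S₀ = ε-closure({0}) = {0,2,4,8}
'a' @ 1: {5,6}
'a' @ 2: {1,2,3,4,7,8,12}
'b' @ 3: {}  — no active states
rest 'cadecb' ignored (set empty)
end set {} — state 13 not in

Answer: REJECT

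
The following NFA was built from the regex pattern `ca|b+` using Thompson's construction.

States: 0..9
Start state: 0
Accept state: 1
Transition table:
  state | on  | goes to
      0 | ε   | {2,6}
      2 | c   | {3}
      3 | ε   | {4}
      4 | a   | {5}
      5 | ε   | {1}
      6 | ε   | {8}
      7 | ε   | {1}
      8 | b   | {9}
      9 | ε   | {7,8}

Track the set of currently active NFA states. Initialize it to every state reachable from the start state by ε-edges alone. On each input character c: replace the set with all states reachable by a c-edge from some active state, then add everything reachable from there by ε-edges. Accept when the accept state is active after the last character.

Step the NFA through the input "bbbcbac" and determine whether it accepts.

initial (ε-close {0}): {0,2,6,8}
'b' @ 1: {1,7,8,9}  ✓accept
'b' @ 2: {1,7,8,9}  ✓accept
'b' @ 3: {1,7,8,9}  ✓accept
'c' @ 4: {}  — state set empty
rest 'bac' ignored (set empty)
end set {} — state 1 not in

Answer: REJECT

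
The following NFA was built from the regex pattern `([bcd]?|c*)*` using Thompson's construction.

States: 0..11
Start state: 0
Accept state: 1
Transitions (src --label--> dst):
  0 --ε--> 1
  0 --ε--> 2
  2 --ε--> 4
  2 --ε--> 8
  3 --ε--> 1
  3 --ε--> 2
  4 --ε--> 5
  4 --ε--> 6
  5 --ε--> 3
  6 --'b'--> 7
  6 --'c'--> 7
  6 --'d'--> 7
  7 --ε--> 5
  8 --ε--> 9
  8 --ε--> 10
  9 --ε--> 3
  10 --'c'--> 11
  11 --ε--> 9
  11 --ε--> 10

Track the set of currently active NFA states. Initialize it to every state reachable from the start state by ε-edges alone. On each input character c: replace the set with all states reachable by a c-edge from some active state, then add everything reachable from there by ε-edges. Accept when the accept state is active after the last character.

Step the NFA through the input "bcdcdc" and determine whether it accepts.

Answer: ACCEPT

Steps:
S₀ = ε-closure({0}) = {0,1,2,3,4,5,6,8,9,10}
'b' @ 1: {1,2,3,4,5,6,7,8,9,10}  (accept∈set)
'c' @ 2: {1,2,3,4,5,6,7,8,9,10,11}  (accept∈set)
'd' @ 3: {1,2,3,4,5,6,7,8,9,10}  (accept∈set)
'c' @ 4: {1,2,3,4,5,6,7,8,9,10,11}  (accept∈set)
'd' @ 5: {1,2,3,4,5,6,7,8,9,10}  (accept∈set)
'c' @ 6: {1,2,3,4,5,6,7,8,9,10,11}  (accept∈set)
final: {1,2,3,4,5,6,7,8,9,10,11}; accept 1 in set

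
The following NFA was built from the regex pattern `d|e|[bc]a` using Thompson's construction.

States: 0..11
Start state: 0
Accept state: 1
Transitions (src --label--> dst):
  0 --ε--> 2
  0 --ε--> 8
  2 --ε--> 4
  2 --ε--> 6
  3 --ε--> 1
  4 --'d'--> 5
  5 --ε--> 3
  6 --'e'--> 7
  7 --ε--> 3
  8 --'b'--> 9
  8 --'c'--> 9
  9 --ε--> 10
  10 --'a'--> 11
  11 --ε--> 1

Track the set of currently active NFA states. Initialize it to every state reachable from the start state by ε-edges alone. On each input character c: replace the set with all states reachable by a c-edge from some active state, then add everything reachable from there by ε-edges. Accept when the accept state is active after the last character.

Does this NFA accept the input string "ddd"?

Answer: REJECT

Derivation:
initial (ε-close {0}): {0,2,4,6,8}
'd' @ 1: {1,3,5}  (accept∈set)
'd' @ 2: {}  — no active states
rest 'd' ignored (set empty)
final: {}; accept 1 not in set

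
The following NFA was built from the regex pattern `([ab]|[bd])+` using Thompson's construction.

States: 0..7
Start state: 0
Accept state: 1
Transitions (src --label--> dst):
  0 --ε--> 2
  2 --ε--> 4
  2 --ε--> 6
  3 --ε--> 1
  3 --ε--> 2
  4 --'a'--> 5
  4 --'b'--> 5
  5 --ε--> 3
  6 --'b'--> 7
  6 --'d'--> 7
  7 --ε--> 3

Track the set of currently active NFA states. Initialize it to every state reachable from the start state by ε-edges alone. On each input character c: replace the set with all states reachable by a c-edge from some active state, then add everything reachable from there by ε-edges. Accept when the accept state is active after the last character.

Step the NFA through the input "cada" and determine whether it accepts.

Answer: REJECT

Steps:
S₀ = ε-closure({0}) = {0,2,4,6}
'c' @ 1: {}  — dead — no transitions
rest 'ada' ignored (set empty)
end set {} — state 1 not in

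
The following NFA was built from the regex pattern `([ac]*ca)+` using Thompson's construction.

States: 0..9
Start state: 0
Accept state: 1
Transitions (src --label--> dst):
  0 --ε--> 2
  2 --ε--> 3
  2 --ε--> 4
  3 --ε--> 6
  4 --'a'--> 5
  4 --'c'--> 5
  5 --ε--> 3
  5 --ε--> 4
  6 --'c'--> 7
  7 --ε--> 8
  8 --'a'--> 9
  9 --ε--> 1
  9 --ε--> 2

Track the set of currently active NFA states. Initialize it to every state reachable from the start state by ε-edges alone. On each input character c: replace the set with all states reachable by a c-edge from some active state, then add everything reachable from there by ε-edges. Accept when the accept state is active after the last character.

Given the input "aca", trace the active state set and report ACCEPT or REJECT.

Answer: ACCEPT

Derivation:
initial (ε-close {0}): {0,2,3,4,6}
'a' @ 1: {3,4,5,6}
'c' @ 2: {3,4,5,6,7,8}
'a' @ 3: {1,2,3,4,5,6,9}  ✓accept
end set {1,2,3,4,5,6,9} — state 1 in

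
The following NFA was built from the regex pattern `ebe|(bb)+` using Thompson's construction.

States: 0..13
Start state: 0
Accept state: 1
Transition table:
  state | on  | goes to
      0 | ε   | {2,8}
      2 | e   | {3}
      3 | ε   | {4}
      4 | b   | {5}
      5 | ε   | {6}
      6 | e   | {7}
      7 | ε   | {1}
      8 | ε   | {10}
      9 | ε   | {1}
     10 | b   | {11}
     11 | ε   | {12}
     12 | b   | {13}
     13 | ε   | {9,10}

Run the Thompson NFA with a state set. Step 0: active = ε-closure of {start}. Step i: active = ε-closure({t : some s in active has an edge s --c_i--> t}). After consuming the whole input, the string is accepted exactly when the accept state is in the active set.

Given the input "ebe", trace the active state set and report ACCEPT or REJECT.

Answer: ACCEPT

Steps:
S₀ = ε-closure({0}) = {0,2,8,10}
'e' @ 1: {3,4}
'b' @ 2: {5,6}
'e' @ 3: {1,7}  (accept∈set)
end set {1,7} — state 1 in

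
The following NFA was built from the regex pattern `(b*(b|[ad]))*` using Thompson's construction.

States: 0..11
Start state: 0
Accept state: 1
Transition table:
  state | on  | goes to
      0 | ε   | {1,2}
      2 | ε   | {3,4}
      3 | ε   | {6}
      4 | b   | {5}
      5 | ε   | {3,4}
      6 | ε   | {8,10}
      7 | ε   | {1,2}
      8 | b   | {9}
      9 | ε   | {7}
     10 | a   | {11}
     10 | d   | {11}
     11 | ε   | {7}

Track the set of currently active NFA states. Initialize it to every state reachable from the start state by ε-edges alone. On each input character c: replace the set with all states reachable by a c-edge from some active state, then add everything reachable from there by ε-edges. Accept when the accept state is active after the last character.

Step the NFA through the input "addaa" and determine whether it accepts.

S₀ = ε-closure({0}) = {0,1,2,3,4,6,8,10}
'a' @ 1: {1,2,3,4,6,7,8,10,11}  (accept∈set)
'd' @ 2: {1,2,3,4,6,7,8,10,11}  (accept∈set)
'd' @ 3: {1,2,3,4,6,7,8,10,11}  (accept∈set)
'a' @ 4: {1,2,3,4,6,7,8,10,11}  (accept∈set)
'a' @ 5: {1,2,3,4,6,7,8,10,11}  (accept∈set)
after full input: {1,2,3,4,6,7,8,10,11}  (accept=1 in)

Answer: ACCEPT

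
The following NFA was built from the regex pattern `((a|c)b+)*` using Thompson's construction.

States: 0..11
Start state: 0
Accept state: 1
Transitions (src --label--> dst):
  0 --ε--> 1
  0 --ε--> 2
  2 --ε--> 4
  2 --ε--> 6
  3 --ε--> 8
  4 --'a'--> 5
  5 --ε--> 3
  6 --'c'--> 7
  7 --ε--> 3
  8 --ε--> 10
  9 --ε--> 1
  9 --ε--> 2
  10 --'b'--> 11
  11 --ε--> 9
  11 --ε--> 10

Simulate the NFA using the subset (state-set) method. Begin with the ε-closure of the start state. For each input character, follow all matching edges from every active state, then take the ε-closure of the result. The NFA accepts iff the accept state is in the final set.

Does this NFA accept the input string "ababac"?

initial (ε-close {0}): {0,1,2,4,6}
'a' @ 1: {3,5,8,10}
'b' @ 2: {1,2,4,6,9,10,11}  ✓accept
'a' @ 3: {3,5,8,10}
'b' @ 4: {1,2,4,6,9,10,11}  ✓accept
'a' @ 5: {3,5,8,10}
'c' @ 6: {}  — no active states
after full input: {}  (accept=1 not in)

Answer: REJECT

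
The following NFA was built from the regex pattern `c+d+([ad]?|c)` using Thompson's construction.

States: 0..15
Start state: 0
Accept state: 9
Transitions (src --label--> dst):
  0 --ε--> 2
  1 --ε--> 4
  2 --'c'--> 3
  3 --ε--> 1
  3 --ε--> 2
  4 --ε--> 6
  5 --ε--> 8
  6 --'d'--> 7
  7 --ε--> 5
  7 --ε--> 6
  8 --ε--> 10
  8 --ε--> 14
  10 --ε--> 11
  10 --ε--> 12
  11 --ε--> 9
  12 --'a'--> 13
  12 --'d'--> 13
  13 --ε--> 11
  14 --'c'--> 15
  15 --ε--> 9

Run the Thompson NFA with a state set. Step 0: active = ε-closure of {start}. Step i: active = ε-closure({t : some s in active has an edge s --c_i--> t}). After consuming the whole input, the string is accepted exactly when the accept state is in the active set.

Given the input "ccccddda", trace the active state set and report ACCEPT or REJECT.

Answer: ACCEPT

Trace:
S₀ = ε-closure({0}) = {0,2}
'c' @ 1: {1,2,3,4,6}
'c' @ 2: {1,2,3,4,6}
'c' @ 3: {1,2,3,4,6}
'c' @ 4: {1,2,3,4,6}
'd' @ 5: {5,6,7,8,9,10,11,12,14}  [accepting]
'd' @ 6: {5,6,7,8,9,10,11,12,13,14}  [accepting]
'd' @ 7: {5,6,7,8,9,10,11,12,13,14}  [accepting]
'a' @ 8: {9,11,13}  [accepting]
final: {9,11,13}; accept 9 in set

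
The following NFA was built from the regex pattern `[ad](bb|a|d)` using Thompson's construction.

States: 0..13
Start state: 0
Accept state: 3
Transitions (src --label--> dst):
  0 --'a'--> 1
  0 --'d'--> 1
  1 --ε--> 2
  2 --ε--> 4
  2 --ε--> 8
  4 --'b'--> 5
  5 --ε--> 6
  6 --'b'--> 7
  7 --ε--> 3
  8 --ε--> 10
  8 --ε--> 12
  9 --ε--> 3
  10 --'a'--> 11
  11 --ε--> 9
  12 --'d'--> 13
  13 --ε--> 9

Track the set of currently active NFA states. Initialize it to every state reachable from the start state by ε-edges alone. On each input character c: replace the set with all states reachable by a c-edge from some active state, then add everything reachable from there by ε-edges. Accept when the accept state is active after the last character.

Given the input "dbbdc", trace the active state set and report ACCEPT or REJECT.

Answer: REJECT

Derivation:
initial (ε-close {0}): {0}
'd' @ 1: {1,2,4,8,10,12}
'b' @ 2: {5,6}
'b' @ 3: {3,7}  [accepting]
'd' @ 4: {}  — dead — no transitions
rest 'c' ignored (set empty)
after full input: {}  (accept=3 not in)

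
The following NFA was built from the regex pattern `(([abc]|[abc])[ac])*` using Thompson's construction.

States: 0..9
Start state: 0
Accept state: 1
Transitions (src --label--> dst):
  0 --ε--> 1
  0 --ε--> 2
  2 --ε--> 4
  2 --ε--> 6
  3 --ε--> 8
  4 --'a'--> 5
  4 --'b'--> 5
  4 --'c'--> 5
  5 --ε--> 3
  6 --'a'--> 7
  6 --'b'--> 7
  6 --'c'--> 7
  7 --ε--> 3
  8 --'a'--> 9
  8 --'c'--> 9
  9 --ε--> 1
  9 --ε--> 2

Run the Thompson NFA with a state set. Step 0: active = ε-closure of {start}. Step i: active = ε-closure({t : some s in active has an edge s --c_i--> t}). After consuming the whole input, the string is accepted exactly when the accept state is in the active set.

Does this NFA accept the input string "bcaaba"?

Answer: ACCEPT

Steps:
initial (ε-close {0}): {0,1,2,4,6}
'b' @ 1: {3,5,7,8}
'c' @ 2: {1,2,4,6,9}  [accepting]
'a' @ 3: {3,5,7,8}
'a' @ 4: {1,2,4,6,9}  [accepting]
'b' @ 5: {3,5,7,8}
'a' @ 6: {1,2,4,6,9}  [accepting]
final: {1,2,4,6,9}; accept 1 in set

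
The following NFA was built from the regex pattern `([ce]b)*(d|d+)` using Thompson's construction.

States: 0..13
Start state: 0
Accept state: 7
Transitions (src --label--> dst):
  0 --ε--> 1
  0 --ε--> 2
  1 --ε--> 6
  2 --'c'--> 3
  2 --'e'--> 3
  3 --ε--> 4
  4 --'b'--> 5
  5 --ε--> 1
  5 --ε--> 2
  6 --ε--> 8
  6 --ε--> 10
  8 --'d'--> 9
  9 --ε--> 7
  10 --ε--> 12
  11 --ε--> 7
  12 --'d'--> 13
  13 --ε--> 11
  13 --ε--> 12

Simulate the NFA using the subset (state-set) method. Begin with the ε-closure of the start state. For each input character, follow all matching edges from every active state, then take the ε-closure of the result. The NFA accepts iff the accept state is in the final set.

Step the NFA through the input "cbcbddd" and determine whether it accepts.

initial (ε-close {0}): {0,1,2,6,8,10,12}
'c' @ 1: {3,4}
'b' @ 2: {1,2,5,6,8,10,12}
'c' @ 3: {3,4}
'b' @ 4: {1,2,5,6,8,10,12}
'd' @ 5: {7,9,11,12,13}  ✓accept
'd' @ 6: {7,11,12,13}  ✓accept
'd' @ 7: {7,11,12,13}  ✓accept
final: {7,11,12,13}; accept 7 in set

Answer: ACCEPT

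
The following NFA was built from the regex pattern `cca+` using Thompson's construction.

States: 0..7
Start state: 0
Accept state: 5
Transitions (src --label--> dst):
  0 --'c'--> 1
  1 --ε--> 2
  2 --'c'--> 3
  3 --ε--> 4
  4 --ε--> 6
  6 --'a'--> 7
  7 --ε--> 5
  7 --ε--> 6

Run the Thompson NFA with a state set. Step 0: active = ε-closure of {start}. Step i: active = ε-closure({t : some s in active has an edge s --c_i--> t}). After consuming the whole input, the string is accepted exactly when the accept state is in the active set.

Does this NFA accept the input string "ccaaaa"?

Answer: ACCEPT

Derivation:
S₀ = ε-closure({0}) = {0}
'c' @ 1: {1,2}
'c' @ 2: {3,4,6}
'a' @ 3: {5,6,7}  (accept∈set)
'a' @ 4: {5,6,7}  (accept∈set)
'a' @ 5: {5,6,7}  (accept∈set)
'a' @ 6: {5,6,7}  (accept∈set)
after full input: {5,6,7}  (accept=5 in)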